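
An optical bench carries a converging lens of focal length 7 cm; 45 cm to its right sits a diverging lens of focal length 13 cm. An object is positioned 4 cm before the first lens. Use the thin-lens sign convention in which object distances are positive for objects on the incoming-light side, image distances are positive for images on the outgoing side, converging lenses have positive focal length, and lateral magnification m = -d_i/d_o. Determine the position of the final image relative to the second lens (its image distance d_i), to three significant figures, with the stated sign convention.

First lens: d_i1 = 1/(1/7 - 1/4) = -9.333 cm.
The intermediate image is virtual, 9.333 cm to the left of lens 1, so d_o2 = L - d_i1 = 45 - (-9.333) = 54.333 cm.
Second lens: d_i2 = 1/(1/(-13) - 1/(54.333)) = -10.490 cm.

-10.5 cm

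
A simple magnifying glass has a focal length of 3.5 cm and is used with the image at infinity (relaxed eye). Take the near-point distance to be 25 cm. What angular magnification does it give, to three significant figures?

M = D/f = 25/3.5 = 7.143.

7.14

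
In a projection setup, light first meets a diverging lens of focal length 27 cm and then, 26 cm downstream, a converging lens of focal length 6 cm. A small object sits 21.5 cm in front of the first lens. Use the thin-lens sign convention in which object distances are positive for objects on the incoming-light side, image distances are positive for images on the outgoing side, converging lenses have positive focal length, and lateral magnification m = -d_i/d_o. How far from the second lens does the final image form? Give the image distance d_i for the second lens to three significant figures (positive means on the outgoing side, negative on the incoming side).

Lens 1: 1/d_i1 = 1/f_1 - 1/d_o1 = 1/(-27) - 1/21.5 = -0.08355 cm^-1, so d_i1 = -11.969 cm.
With d_i1 < 0 the first image is virtual and lies on the object side; the object distance for lens 2 is d_o2 = 26 - (-11.969) = 37.969 cm.
Lens 2: 1/d_i2 = 1/f_2 - 1/d_o2 = 1/6 - 1/(37.969) = 0.14033 cm^-1, so d_i2 = 7.126 cm.

7.13 cm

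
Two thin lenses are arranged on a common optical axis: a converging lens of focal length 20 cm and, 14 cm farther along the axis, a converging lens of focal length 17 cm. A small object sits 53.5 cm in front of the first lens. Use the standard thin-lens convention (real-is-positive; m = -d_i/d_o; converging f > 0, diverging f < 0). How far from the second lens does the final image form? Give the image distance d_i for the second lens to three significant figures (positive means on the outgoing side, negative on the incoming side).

Applying the thin-lens equation to the first lens, 1/20 = 1/53.5 + 1/d_i1, which gives d_i1 = 31.940 cm.
Since 31.940 cm > 14 cm, the first image lies past the second lens and serves as a virtual object: d_o2 = L - d_i1 = -17.940 cm.
Applying the thin-lens equation again with f_2 = 17 cm and d_o2 = -17.940 cm gives d_i2 = 8.729 cm.

8.73 cm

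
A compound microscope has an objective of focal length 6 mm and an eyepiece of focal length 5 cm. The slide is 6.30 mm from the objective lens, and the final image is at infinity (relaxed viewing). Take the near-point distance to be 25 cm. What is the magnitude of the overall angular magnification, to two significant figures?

Convert to cm: f_obj = 6 mm = 0.6 cm; d_o = 6.30 mm = 0.63 cm.
Objective: 1/d_i = 1/f_obj - 1/d_o = 1/0.6 - 1/0.63 = 0.07937 cm^-1, so d_i = 12.600 cm.
m_obj = -d_i/d_o = -12.600/0.63 = -20.000.
Eyepiece angular magnification (image at infinity): M_eye = D/f_e = 25/5 = 5.000.
Overall M = m_obj x M_eye = (-20.000)(5.000) = -100.00.
|M| = 100.00.

100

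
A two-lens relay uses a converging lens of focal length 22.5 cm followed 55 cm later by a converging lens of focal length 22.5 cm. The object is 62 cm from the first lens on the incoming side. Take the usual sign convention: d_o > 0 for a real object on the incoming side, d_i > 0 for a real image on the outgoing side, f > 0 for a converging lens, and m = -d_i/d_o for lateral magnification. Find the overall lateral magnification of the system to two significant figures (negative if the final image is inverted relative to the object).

Applying the thin-lens equation to the first lens, 1/22.5 = 1/62 + 1/d_i1, which gives d_i1 = 35.316 cm.
Its lateral magnification is m_1 = -d_i1/d_o1 = -(35.316)/62 = -0.5696.
Object distance for lens 2: d_o2 = 55 - 35.316 = 19.684 cm.
Applying the thin-lens equation again with f_2 = 22.5 cm and d_o2 = 19.684 cm gives d_i2 = -157.247 cm.
m_2 = -(-157.247)/(19.684) = 7.9888.
Overall magnification: m = m_1 m_2 = -4.5506.

-4.6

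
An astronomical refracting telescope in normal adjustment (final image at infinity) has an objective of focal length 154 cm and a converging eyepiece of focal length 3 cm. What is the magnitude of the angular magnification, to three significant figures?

|M| = f_obj/|f_eye| = 154/3 = 51.333.

51.3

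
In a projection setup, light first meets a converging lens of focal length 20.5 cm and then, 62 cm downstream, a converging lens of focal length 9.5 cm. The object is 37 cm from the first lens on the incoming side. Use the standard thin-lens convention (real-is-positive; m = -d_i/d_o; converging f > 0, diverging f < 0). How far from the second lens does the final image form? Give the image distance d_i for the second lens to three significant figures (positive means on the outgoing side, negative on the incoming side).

23.3 cm

Applying the thin-lens equation to the first lens, 1/20.5 = 1/37 + 1/d_i1, which gives d_i1 = 45.970 cm.
Object distance for lens 2: d_o2 = 62 - 45.970 = 16.030 cm.
Applying the thin-lens equation again with f_2 = 9.5 cm and d_o2 = 16.030 cm gives d_i2 = 23.320 cm.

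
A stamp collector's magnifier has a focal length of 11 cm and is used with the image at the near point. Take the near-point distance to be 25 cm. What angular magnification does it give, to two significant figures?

M = 1 + D/f = 1 + 25/11 = 3.273.

3.3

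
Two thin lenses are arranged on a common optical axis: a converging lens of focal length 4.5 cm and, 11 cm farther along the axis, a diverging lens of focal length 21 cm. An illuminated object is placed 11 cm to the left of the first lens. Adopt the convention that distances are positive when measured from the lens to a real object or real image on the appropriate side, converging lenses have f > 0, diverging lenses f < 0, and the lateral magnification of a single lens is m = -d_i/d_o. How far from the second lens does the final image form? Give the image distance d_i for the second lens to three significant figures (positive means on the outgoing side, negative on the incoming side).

-2.91 cm

Lens 1: 1/d_i1 = 1/f_1 - 1/d_o1 = 1/4.5 - 1/11 = 0.13131 cm^-1, so d_i1 = 7.615 cm.
Object distance for lens 2: d_o2 = 11 - 7.615 = 3.385 cm.
Lens 2: 1/d_i2 = 1/f_2 - 1/d_o2 = 1/(-21) - 1/(3.385) = -0.34307 cm^-1, so d_i2 = -2.915 cm.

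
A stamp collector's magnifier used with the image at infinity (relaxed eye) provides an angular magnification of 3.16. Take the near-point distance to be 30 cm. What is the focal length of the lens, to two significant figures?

9.5 cm

For the image at infinity, M = D/f.
f = D/M = 30/3.16 = 9.494 cm.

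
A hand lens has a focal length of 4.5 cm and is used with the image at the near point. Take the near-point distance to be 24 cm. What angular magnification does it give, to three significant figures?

6.33

M = 1 + D/f = 1 + 24/4.5 = 6.333.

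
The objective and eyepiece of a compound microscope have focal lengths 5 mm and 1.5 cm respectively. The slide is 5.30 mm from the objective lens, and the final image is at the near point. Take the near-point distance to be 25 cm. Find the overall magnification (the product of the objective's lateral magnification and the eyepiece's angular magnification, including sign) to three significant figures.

Convert to cm: f_obj = 5 mm = 0.5 cm; d_o = 5.30 mm = 0.53 cm.
Objective: 1/d_i = 1/f_obj - 1/d_o = 1/0.5 - 1/0.53 = 0.11321 cm^-1, so d_i = 8.833 cm.
m_obj = -d_i/d_o = -8.833/0.53 = -16.667.
Eyepiece angular magnification (image at near point): M_eye = 1 + D/f_e = 1 + 25/1.5 = 17.667.
Overall M = m_obj x M_eye = (-16.667)(17.667) = -294.44.

-294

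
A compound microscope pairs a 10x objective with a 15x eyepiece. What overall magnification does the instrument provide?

The overall magnification of a compound microscope is the product of the objective and eyepiece magnifications:
M = M_obj x M_eye = 10 x 15 = 150.

150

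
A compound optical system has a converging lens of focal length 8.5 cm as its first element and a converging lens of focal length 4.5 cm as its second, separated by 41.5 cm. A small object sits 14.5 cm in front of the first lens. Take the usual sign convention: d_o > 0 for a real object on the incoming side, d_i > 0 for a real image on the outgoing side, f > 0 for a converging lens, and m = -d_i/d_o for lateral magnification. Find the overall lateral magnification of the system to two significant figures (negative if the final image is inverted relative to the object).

0.39

Lens 1: 1/d_i1 = 1/f_1 - 1/d_o1 = 1/8.5 - 1/14.5 = 0.04868 cm^-1, so d_i1 = 20.542 cm.
m_1 = -(20.542)/14.5 = -1.4167.
Object distance for lens 2: d_o2 = 41.5 - 20.542 = 20.958 cm.
Lens 2: 1/d_i2 = 1/f_2 - 1/d_o2 = 1/4.5 - 1/(20.958) = 0.17451 cm^-1, so d_i2 = 5.730 cm.
m_2 = -(5.730)/(20.958) = -0.2734.
Overall magnification: m = m_1 m_2 = 0.3873.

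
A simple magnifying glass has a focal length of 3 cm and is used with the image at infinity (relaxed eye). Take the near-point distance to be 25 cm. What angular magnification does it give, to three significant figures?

M = D/f = 25/3 = 8.333.

8.33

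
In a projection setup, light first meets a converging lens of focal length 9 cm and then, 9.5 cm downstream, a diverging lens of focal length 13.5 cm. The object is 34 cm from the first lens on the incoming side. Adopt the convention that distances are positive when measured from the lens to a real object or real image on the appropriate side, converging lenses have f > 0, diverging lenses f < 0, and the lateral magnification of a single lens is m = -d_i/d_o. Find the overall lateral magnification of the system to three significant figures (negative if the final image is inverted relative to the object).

-0.452

Applying the thin-lens equation to the first lens, 1/9 = 1/34 + 1/d_i1, which gives d_i1 = 12.240 cm.
Its lateral magnification is m_1 = -d_i1/d_o1 = -(12.240)/34 = -0.3600.
Since 12.240 cm > 9.5 cm, the first image lies past the second lens and serves as a virtual object: d_o2 = L - d_i1 = -2.740 cm.
Applying the thin-lens equation again with f_2 = -13.5 cm and d_o2 = -2.740 cm gives d_i2 = 3.438 cm.
m_2 = -(3.438)/(-2.740) = 1.2546.
Overall magnification: m = m_1 m_2 = -0.4517.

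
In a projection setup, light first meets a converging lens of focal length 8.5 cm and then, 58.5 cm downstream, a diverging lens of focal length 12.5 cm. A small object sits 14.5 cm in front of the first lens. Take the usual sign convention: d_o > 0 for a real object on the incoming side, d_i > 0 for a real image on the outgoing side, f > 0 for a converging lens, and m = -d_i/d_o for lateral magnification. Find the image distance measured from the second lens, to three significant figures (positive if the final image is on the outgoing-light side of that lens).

-9.40 cm

First lens: d_i1 = 1/(1/8.5 - 1/14.5) = 20.542 cm.
That image sits 37.958 cm in front of the second lens, so d_o2 = 37.958 cm.
Second lens: d_i2 = 1/(1/(-12.5) - 1/(37.958)) = -9.403 cm.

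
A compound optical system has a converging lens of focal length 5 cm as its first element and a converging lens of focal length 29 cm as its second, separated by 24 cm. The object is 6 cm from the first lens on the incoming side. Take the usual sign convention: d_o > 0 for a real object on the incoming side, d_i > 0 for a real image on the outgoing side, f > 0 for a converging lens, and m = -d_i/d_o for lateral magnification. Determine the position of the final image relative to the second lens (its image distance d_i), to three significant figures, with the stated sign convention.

4.97 cm

First lens: d_i1 = 1/(1/5 - 1/6) = 30.000 cm.
This image would form 30.000 cm past lens 1, i.e. 6.000 cm beyond lens 2, so it is a virtual object for lens 2: d_o2 = 24 - 30.000 = -6.000 cm.
Second lens: d_i2 = 1/(1/29 - 1/(-6.000)) = 4.971 cm.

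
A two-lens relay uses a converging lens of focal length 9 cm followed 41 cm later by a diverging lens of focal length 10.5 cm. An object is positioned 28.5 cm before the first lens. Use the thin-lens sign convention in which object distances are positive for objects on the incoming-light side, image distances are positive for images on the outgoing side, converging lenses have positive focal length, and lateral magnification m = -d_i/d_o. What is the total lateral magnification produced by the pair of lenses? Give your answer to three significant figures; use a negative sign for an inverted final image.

Lens 1: 1/d_i1 = 1/f_1 - 1/d_o1 = 1/9 - 1/28.5 = 0.07602 cm^-1, so d_i1 = 13.154 cm.
m_1 = -(13.154)/28.5 = -0.4615.
Object distance for lens 2: d_o2 = 41 - 13.154 = 27.846 cm.
Lens 2: 1/d_i2 = 1/f_2 - 1/d_o2 = 1/(-10.5) - 1/(27.846) = -0.13115 cm^-1, so d_i2 = -7.625 cm.
m_2 = -(-7.625)/(27.846) = 0.2738.
The system's lateral magnification is m_1 m_2 = (-0.4615)(0.2738) = -0.1264.

-0.126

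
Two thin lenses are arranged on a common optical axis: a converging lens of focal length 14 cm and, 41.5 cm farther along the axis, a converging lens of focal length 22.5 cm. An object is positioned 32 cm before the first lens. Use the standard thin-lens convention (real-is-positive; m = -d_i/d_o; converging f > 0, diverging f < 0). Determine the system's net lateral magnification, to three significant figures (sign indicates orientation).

Applying the thin-lens equation to the first lens, 1/14 = 1/32 + 1/d_i1, which gives d_i1 = 24.889 cm.
Its lateral magnification is m_1 = -d_i1/d_o1 = -(24.889)/32 = -0.7778.
The intermediate image is 24.889 cm to the right of lens 1, so d_o2 = L - d_i1 = 41.5 - 24.889 = 16.611 cm.
Applying the thin-lens equation again with f_2 = 22.5 cm and d_o2 = 16.611 cm gives d_i2 = -63.467 cm.
m_2 = -(-63.467)/(16.611) = 3.8208.
The system's lateral magnification is m_1 m_2 = (-0.7778)(3.8208) = -2.9717.

-2.97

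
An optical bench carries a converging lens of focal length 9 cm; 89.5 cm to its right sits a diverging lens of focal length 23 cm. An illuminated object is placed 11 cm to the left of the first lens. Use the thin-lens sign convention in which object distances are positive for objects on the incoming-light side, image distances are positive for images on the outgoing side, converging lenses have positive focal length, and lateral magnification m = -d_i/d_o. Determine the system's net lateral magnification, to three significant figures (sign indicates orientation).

-1.64

Lens 1: 1/d_i1 = 1/f_1 - 1/d_o1 = 1/9 - 1/11 = 0.02020 cm^-1, so d_i1 = 49.500 cm.
m_1 = -(49.500)/11 = -4.5000.
Object distance for lens 2: d_o2 = 89.5 - 49.500 = 40.000 cm.
Lens 2: 1/d_i2 = 1/f_2 - 1/d_o2 = 1/(-23) - 1/(40.000) = -0.06848 cm^-1, so d_i2 = -14.603 cm.
m_2 = -(-14.603)/(40.000) = 0.3651.
The system's lateral magnification is m_1 m_2 = (-4.5000)(0.3651) = -1.6429.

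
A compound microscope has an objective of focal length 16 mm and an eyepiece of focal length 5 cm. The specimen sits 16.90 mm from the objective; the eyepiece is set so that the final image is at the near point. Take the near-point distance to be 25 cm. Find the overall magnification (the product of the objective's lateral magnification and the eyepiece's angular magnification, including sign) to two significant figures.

-110

Convert to cm: f_obj = 16 mm = 1.6 cm; d_o = 16.90 mm = 1.69 cm.
Objective: 1/d_i = 1/f_obj - 1/d_o = 1/1.6 - 1/1.69 = 0.03328 cm^-1, so d_i = 30.044 cm.
m_obj = -d_i/d_o = -30.044/1.69 = -17.778.
Eyepiece angular magnification (image at near point): M_eye = 1 + D/f_e = 1 + 25/5 = 6.000.
Overall M = m_obj x M_eye = (-17.778)(6.000) = -106.67.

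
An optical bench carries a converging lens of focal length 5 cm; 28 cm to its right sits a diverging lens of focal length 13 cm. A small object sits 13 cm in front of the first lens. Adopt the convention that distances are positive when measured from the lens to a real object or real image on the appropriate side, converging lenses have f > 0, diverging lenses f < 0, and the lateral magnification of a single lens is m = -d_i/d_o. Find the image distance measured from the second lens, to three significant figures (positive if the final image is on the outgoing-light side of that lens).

Applying the thin-lens equation to the first lens, 1/5 = 1/13 + 1/d_i1, which gives d_i1 = 8.125 cm.
That image sits 19.875 cm in front of the second lens, so d_o2 = 19.875 cm.
Applying the thin-lens equation again with f_2 = -13 cm and d_o2 = 19.875 cm gives d_i2 = -7.859 cm.

-7.86 cm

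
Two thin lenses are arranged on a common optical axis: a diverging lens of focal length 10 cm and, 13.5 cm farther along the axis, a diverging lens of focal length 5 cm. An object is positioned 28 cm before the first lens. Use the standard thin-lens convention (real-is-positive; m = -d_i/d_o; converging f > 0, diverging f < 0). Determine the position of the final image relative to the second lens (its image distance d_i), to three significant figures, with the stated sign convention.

-4.03 cm

Applying the thin-lens equation to the first lens, 1/(-10) = 1/28 + 1/d_i1, which gives d_i1 = -7.368 cm.
The intermediate image is virtual, 7.368 cm to the left of lens 1, so d_o2 = L - d_i1 = 13.5 - (-7.368) = 20.868 cm.
Applying the thin-lens equation again with f_2 = -5 cm and d_o2 = 20.868 cm gives d_i2 = -4.034 cm.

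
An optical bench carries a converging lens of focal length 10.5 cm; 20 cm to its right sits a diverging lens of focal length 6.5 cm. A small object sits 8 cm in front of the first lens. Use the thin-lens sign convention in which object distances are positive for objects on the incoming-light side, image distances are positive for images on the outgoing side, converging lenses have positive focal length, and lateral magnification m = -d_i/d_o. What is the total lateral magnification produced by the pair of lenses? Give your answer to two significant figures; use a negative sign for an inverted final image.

0.45

Applying the thin-lens equation to the first lens, 1/10.5 = 1/8 + 1/d_i1, which gives d_i1 = -33.600 cm.
Its lateral magnification is m_1 = -d_i1/d_o1 = -(-33.600)/8 = 4.2000.
With d_i1 < 0 the first image is virtual and lies on the object side; the object distance for lens 2 is d_o2 = 20 - (-33.600) = 53.600 cm.
Applying the thin-lens equation again with f_2 = -6.5 cm and d_o2 = 53.600 cm gives d_i2 = -5.797 cm.
m_2 = -(-5.797)/(53.600) = 0.1082.
Total m = m_1 x m_2 = (4.2000)(0.1082) = 0.4542.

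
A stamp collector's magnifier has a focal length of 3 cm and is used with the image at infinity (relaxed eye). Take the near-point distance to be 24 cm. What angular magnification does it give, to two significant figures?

8.0

M = D/f = 24/3 = 8.000.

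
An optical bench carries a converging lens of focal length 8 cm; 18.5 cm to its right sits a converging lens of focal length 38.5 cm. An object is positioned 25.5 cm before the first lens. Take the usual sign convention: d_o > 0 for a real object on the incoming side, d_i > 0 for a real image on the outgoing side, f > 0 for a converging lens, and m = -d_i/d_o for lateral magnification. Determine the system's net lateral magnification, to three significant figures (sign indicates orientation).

Applying the thin-lens equation to the first lens, 1/8 = 1/25.5 + 1/d_i1, which gives d_i1 = 11.657 cm.
Its lateral magnification is m_1 = -d_i1/d_o1 = -(11.657)/25.5 = -0.4571.
The intermediate image is 11.657 cm to the right of lens 1, so d_o2 = L - d_i1 = 18.5 - 11.657 = 6.843 cm.
Applying the thin-lens equation again with f_2 = 38.5 cm and d_o2 = 6.843 cm gives d_i2 = -8.322 cm.
m_2 = -(-8.322)/(6.843) = 1.2162.
Total m = m_1 x m_2 = (-0.4571)(1.2162) = -0.5560.

-0.556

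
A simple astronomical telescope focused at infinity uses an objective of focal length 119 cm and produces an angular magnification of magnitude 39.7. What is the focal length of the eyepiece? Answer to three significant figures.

|M| = f_obj/f_eye, so f_eye = f_obj/|M| = 119/39.7 = 2.997 cm.

3.00 cm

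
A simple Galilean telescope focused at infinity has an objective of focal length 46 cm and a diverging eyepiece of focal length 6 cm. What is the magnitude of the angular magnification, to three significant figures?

|M| = f_obj/|f_eye| = 46/6 = 7.667.

7.67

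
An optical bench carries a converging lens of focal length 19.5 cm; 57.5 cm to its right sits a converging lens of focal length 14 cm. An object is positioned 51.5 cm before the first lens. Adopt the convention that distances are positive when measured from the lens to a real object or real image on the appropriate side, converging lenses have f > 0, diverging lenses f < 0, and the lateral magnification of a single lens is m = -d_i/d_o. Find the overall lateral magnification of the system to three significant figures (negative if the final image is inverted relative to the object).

First lens: d_i1 = 1/(1/19.5 - 1/51.5) = 31.383 cm.
m_1 = -(31.383)/51.5 = -0.6094.
Object distance for lens 2: d_o2 = 57.5 - 31.383 = 26.117 cm.
Second lens: d_i2 = 1/(1/14 - 1/(26.117)) = 30.175 cm.
m_2 = -(30.175)/(26.117) = -1.1554.
Overall magnification: m = m_1 m_2 = 0.7041.

0.704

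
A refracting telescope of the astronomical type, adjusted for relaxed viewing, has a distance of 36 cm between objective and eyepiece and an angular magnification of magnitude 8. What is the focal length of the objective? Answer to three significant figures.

32.0 cm

In normal adjustment the tube length equals f_obj + f_eye and |M| = f_obj/f_eye.
So f_obj = 8 f_eye and 8 f_eye + f_eye = 36 cm, giving f_eye = 36/9 = 4.000 cm and f_obj = 32.000 cm.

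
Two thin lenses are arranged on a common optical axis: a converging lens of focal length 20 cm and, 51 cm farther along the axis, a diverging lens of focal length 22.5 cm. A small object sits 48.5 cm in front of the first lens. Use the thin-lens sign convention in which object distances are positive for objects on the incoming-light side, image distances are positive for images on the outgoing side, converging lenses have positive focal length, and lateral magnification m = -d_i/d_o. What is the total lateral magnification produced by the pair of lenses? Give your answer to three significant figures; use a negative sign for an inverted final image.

-0.400

Lens 1: 1/d_i1 = 1/f_1 - 1/d_o1 = 1/20 - 1/48.5 = 0.02938 cm^-1, so d_i1 = 34.035 cm.
m_1 = -(34.035)/48.5 = -0.7018.
Object distance for lens 2: d_o2 = 51 - 34.035 = 16.965 cm.
Lens 2: 1/d_i2 = 1/f_2 - 1/d_o2 = 1/(-22.5) - 1/(16.965) = -0.10339 cm^-1, so d_i2 = -9.672 cm.
m_2 = -(-9.672)/(16.965) = 0.5701.
Total m = m_1 x m_2 = (-0.7018)(0.5701) = -0.4001.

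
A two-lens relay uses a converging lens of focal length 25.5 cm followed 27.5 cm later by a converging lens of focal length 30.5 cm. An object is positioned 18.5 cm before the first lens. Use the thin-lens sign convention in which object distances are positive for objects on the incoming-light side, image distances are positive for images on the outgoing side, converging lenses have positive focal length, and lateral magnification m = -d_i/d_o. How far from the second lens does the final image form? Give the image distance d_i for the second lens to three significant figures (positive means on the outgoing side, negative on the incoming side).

44.9 cm

First lens: d_i1 = 1/(1/25.5 - 1/18.5) = -67.393 cm.
The intermediate image is virtual, 67.393 cm to the left of lens 1, so d_o2 = L - d_i1 = 27.5 - (-67.393) = 94.893 cm.
Second lens: d_i2 = 1/(1/30.5 - 1/(94.893)) = 44.946 cm.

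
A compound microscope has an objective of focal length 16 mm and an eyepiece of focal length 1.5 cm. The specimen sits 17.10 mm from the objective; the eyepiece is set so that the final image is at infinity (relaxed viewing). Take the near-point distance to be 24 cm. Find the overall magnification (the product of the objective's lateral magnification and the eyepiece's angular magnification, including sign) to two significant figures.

-230

Convert to cm: f_obj = 16 mm = 1.6 cm; d_o = 17.10 mm = 1.71 cm.
Objective: 1/d_i = 1/f_obj - 1/d_o = 1/1.6 - 1/1.71 = 0.04020 cm^-1, so d_i = 24.873 cm.
m_obj = -d_i/d_o = -24.873/1.71 = -14.545.
Eyepiece angular magnification (image at infinity): M_eye = D/f_e = 24/1.5 = 16.000.
Overall M = m_obj x M_eye = (-14.545)(16.000) = -232.73.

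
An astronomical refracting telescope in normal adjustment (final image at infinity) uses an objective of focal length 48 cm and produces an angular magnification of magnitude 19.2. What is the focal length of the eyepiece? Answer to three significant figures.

2.50 cm

|M| = f_obj/f_eye, so f_eye = f_obj/|M| = 48/19.2 = 2.500 cm.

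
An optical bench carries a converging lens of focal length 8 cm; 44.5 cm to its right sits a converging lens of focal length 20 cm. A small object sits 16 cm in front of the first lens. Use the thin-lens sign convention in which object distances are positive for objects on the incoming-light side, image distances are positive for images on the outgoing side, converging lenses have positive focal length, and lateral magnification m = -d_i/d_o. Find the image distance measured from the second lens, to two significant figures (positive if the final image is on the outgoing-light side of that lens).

Applying the thin-lens equation to the first lens, 1/8 = 1/16 + 1/d_i1, which gives d_i1 = 16.000 cm.
Object distance for lens 2: d_o2 = 44.5 - 16.000 = 28.500 cm.
Applying the thin-lens equation again with f_2 = 20 cm and d_o2 = 28.500 cm gives d_i2 = 67.059 cm.

67 cm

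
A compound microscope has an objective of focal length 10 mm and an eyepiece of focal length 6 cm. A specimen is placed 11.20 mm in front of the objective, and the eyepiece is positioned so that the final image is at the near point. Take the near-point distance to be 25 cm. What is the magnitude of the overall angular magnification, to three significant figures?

43.1

Convert to cm: f_obj = 10 mm = 1 cm; d_o = 11.20 mm = 1.12 cm.
Objective: 1/d_i = 1/f_obj - 1/d_o = 1/1 - 1/1.12 = 0.10714 cm^-1, so d_i = 9.333 cm.
m_obj = -d_i/d_o = -9.333/1.12 = -8.333.
Eyepiece angular magnification (image at near point): M_eye = 1 + D/f_e = 1 + 25/6 = 5.167.
Overall M = m_obj x M_eye = (-8.333)(5.167) = -43.06.
|M| = 43.06.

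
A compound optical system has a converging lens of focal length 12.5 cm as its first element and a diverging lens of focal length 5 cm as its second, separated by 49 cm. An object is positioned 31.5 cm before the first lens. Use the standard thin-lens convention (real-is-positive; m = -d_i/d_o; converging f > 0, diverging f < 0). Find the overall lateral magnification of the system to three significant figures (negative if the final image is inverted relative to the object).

-0.0989

Lens 1: 1/d_i1 = 1/f_1 - 1/d_o1 = 1/12.5 - 1/31.5 = 0.04825 cm^-1, so d_i1 = 20.724 cm.
m_1 = -(20.724)/31.5 = -0.6579.
The intermediate image is 20.724 cm to the right of lens 1, so d_o2 = L - d_i1 = 49 - 20.724 = 28.276 cm.
Lens 2: 1/d_i2 = 1/f_2 - 1/d_o2 = 1/(-5) - 1/(28.276) = -0.23537 cm^-1, so d_i2 = -4.249 cm.
m_2 = -(-4.249)/(28.276) = 0.1503.
The system's lateral magnification is m_1 m_2 = (-0.6579)(0.1503) = -0.0989.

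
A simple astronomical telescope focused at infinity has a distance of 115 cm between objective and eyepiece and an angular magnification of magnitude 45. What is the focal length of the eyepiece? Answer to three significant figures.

In normal adjustment the tube length equals f_obj + f_eye and |M| = f_obj/f_eye.
So f_obj = 45 f_eye and 45 f_eye + f_eye = 115 cm, giving f_eye = 115/46 = 2.500 cm and f_obj = 112.500 cm.

2.50 cm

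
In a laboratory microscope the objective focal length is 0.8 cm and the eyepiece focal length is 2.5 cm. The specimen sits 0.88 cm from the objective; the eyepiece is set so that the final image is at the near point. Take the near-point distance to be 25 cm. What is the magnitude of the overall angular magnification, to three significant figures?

Objective: 1/d_i = 1/f_obj - 1/d_o = 1/0.8 - 1/0.88 = 0.11364 cm^-1, so d_i = 8.800 cm.
m_obj = -d_i/d_o = -8.800/0.88 = -10.000.
Eyepiece angular magnification (image at near point): M_eye = 1 + D/f_e = 1 + 25/2.5 = 11.000.
Overall M = m_obj x M_eye = (-10.000)(11.000) = -110.00.
|M| = 110.00.

110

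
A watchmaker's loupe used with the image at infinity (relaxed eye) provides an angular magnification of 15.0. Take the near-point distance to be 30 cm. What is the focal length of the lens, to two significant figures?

2.0 cm

For the image at infinity, M = D/f.
f = D/M = 30/15.0 = 2.000 cm.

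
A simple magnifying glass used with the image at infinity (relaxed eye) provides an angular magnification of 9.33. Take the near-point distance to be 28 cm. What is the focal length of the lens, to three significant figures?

For the image at infinity, M = D/f.
f = D/M = 28/9.33 = 3.001 cm.

3.00 cm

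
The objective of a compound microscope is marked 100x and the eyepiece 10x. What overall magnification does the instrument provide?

The overall magnification of a compound microscope is the product of the objective and eyepiece magnifications:
M = M_obj x M_eye = 100 x 10 = 1000.

1000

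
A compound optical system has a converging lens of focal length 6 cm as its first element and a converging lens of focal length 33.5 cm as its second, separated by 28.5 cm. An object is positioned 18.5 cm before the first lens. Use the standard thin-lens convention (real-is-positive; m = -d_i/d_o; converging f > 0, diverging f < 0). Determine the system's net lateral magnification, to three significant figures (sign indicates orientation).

-1.16

Lens 1: 1/d_i1 = 1/f_1 - 1/d_o1 = 1/6 - 1/18.5 = 0.11261 cm^-1, so d_i1 = 8.880 cm.
m_1 = -(8.880)/18.5 = -0.4800.
That image sits 19.620 cm in front of the second lens, so d_o2 = 19.620 cm.
Lens 2: 1/d_i2 = 1/f_2 - 1/d_o2 = 1/33.5 - 1/(19.620) = -0.02112 cm^-1, so d_i2 = -47.354 cm.
m_2 = -(-47.354)/(19.620) = 2.4135.
Overall magnification: m = m_1 m_2 = -1.1585.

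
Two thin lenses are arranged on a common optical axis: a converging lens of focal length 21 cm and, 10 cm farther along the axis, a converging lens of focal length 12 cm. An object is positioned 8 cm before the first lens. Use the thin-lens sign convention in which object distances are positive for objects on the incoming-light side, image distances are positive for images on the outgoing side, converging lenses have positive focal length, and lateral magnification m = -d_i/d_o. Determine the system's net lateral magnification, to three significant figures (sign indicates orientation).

Lens 1: 1/d_i1 = 1/f_1 - 1/d_o1 = 1/21 - 1/8 = -0.07738 cm^-1, so d_i1 = -12.923 cm.
m_1 = -(-12.923)/8 = 1.6154.
The intermediate image is virtual, 12.923 cm to the left of lens 1, so d_o2 = L - d_i1 = 10 - (-12.923) = 22.923 cm.
Lens 2: 1/d_i2 = 1/f_2 - 1/d_o2 = 1/12 - 1/(22.923) = 0.03971 cm^-1, so d_i2 = 25.183 cm.
m_2 = -(25.183)/(22.923) = -1.0986.
The system's lateral magnification is m_1 m_2 = (1.6154)(-1.0986) = -1.7746.

-1.77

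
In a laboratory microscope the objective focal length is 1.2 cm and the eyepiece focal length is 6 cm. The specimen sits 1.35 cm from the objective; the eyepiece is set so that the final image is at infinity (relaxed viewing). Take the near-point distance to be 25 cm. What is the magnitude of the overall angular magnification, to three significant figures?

33.3

Objective: 1/d_i = 1/f_obj - 1/d_o = 1/1.2 - 1/1.35 = 0.09259 cm^-1, so d_i = 10.800 cm.
m_obj = -d_i/d_o = -10.800/1.35 = -8.000.
Eyepiece angular magnification (image at infinity): M_eye = D/f_e = 25/6 = 4.167.
Overall M = m_obj x M_eye = (-8.000)(4.167) = -33.33.
|M| = 33.33.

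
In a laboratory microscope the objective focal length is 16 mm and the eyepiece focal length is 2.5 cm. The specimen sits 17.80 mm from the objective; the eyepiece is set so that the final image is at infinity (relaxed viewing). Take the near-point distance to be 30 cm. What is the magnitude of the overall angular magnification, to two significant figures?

110

Convert to cm: f_obj = 16 mm = 1.6 cm; d_o = 17.80 mm = 1.78 cm.
Objective: 1/d_i = 1/f_obj - 1/d_o = 1/1.6 - 1/1.78 = 0.06320 cm^-1, so d_i = 15.822 cm.
m_obj = -d_i/d_o = -15.822/1.78 = -8.889.
Eyepiece angular magnification (image at infinity): M_eye = D/f_e = 30/2.5 = 12.000.
Overall M = m_obj x M_eye = (-8.889)(12.000) = -106.67.
|M| = 106.67.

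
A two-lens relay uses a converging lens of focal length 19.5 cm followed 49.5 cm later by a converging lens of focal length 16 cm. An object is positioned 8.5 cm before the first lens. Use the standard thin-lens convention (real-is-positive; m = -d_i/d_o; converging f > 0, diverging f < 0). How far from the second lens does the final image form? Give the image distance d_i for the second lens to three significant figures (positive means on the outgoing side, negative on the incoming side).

21.3 cm

Lens 1: 1/d_i1 = 1/f_1 - 1/d_o1 = 1/19.5 - 1/8.5 = -0.06637 cm^-1, so d_i1 = -15.068 cm.
With d_i1 < 0 the first image is virtual and lies on the object side; the object distance for lens 2 is d_o2 = 49.5 - (-15.068) = 64.568 cm.
Lens 2: 1/d_i2 = 1/f_2 - 1/d_o2 = 1/16 - 1/(64.568) = 0.04701 cm^-1, so d_i2 = 21.271 cm.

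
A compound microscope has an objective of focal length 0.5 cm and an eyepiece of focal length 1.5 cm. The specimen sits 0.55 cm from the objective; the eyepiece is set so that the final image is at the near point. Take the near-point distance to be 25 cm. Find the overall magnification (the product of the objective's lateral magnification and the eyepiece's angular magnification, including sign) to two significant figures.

Objective: 1/d_i = 1/f_obj - 1/d_o = 1/0.5 - 1/0.55 = 0.18182 cm^-1, so d_i = 5.500 cm.
m_obj = -d_i/d_o = -5.500/0.55 = -10.000.
Eyepiece angular magnification (image at near point): M_eye = 1 + D/f_e = 1 + 25/1.5 = 17.667.
Overall M = m_obj x M_eye = (-10.000)(17.667) = -176.67.

-180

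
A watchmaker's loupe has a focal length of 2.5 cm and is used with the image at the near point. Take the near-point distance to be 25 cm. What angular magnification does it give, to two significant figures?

11

M = 1 + D/f = 1 + 25/2.5 = 11.000.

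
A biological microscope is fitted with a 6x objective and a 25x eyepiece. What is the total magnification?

150

The overall magnification of a compound microscope is the product of the objective and eyepiece magnifications:
M = M_obj x M_eye = 6 x 25 = 150.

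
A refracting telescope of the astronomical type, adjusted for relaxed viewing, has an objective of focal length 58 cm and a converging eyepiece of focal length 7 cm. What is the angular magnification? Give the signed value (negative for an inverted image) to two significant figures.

-8.3

M = -f_obj/f_eye = -58/(7) = -8.286.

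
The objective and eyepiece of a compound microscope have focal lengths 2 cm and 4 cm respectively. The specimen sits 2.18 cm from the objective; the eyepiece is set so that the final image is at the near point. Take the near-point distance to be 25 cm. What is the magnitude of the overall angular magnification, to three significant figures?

80.6

Objective: 1/d_i = 1/f_obj - 1/d_o = 1/2 - 1/2.18 = 0.04128 cm^-1, so d_i = 24.222 cm.
m_obj = -d_i/d_o = -24.222/2.18 = -11.111.
Eyepiece angular magnification (image at near point): M_eye = 1 + D/f_e = 1 + 25/4 = 7.250.
Overall M = m_obj x M_eye = (-11.111)(7.250) = -80.56.
|M| = 80.56.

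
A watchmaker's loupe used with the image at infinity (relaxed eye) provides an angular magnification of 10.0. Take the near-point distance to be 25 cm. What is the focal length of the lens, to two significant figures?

2.5 cm

For the image at infinity, M = D/f.
f = D/M = 25/10.0 = 2.500 cm.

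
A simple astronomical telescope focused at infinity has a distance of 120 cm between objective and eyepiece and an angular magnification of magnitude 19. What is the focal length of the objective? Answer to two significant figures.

110 cm

In normal adjustment the tube length equals f_obj + f_eye and |M| = f_obj/f_eye.
So f_obj = 19 f_eye and 19 f_eye + f_eye = 120 cm, giving f_eye = 120/20 = 6.000 cm and f_obj = 114.000 cm.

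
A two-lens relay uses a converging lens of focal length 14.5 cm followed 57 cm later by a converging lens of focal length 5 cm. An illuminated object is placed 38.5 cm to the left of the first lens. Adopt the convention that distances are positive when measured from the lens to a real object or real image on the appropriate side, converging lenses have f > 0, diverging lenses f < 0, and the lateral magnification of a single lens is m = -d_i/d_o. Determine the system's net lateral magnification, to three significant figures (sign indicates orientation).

0.105

Lens 1: 1/d_i1 = 1/f_1 - 1/d_o1 = 1/14.5 - 1/38.5 = 0.04299 cm^-1, so d_i1 = 23.260 cm.
m_1 = -(23.260)/38.5 = -0.6042.
That image sits 33.740 cm in front of the second lens, so d_o2 = 33.740 cm.
Lens 2: 1/d_i2 = 1/f_2 - 1/d_o2 = 1/5 - 1/(33.740) = 0.17036 cm^-1, so d_i2 = 5.870 cm.
m_2 = -(5.870)/(33.740) = -0.1740.
The system's lateral magnification is m_1 m_2 = (-0.6042)(-0.1740) = 0.1051.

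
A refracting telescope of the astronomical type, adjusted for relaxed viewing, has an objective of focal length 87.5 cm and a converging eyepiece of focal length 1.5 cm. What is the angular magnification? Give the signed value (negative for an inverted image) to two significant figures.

-58

M = -f_obj/f_eye = -87.5/(1.5) = -58.333.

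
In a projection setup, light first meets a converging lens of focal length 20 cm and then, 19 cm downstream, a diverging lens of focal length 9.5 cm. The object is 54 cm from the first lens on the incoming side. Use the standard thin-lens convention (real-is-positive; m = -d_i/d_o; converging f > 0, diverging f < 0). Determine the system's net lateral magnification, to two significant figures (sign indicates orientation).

Lens 1: 1/d_i1 = 1/f_1 - 1/d_o1 = 1/20 - 1/54 = 0.03148 cm^-1, so d_i1 = 31.765 cm.
m_1 = -(31.765)/54 = -0.5882.
This image would form 31.765 cm past lens 1, i.e. 12.765 cm beyond lens 2, so it is a virtual object for lens 2: d_o2 = 19 - 31.765 = -12.765 cm.
Lens 2: 1/d_i2 = 1/f_2 - 1/d_o2 = 1/(-9.5) - 1/(-12.765) = -0.02692 cm^-1, so d_i2 = -37.144 cm.
m_2 = -(-37.144)/(-12.765) = -2.9099.
Total m = m_1 x m_2 = (-0.5882)(-2.9099) = 1.7117.

1.7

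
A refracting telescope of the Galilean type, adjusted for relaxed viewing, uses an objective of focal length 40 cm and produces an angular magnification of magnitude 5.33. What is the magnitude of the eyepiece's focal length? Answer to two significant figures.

|M| = f_obj/|f_eye|, so |f_eye| = f_obj/|M| = 40/5.33 = 7.505 cm.
(The eyepiece is diverging, so its signed focal length is -7.505 cm.)

7.5 cm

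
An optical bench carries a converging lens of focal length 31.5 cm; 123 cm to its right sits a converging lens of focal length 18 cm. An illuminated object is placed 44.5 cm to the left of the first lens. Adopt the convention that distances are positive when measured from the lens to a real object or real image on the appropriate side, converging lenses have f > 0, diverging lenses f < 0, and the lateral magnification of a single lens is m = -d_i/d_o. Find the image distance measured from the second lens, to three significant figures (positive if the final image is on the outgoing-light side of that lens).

-96.6 cm

Applying the thin-lens equation to the first lens, 1/31.5 = 1/44.5 + 1/d_i1, which gives d_i1 = 107.827 cm.
The intermediate image is 107.827 cm to the right of lens 1, so d_o2 = L - d_i1 = 123 - 107.827 = 15.173 cm.
Applying the thin-lens equation again with f_2 = 18 cm and d_o2 = 15.173 cm gives d_i2 = -96.612 cm.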